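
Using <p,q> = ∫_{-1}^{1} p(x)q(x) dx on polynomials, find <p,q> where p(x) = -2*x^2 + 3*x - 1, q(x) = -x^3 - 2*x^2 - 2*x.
<p,q> = -34/15

Expand the product: p(x)·q(x) = 2*x^5 + x^4 - x^3 - 4*x^2 + 2*x.
∫_{-1}^{1} of each monomial x^k gives [2/(k+1) if k even, 0 if k odd]. Integrating term-by-term (or equivalently evaluating the antiderivative F(x) = x^6/3 + x^5/5 - x^4/4 - 4*x^3/3 + x^2 at the endpoints):
  F(1) − F(−1) = -1/20 − (133/60) = -34/15.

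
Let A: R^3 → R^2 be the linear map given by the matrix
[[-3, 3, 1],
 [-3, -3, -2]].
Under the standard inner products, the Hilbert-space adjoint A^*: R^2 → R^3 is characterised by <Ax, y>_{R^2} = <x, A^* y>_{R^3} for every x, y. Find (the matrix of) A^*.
A^* = A^T =
[[-3, -3],
 [3, -3],
 [1, -2]]

For real matrices with standard dot products, the defining identity <Ax, y> = <x, A^* y> gives (Ax)^T y = x^T (A^*) y, i.e. x^T A^T y = x^T (A^*) y. Since this holds for all x, y, we must have A^* = A^T. Therefore
A^* =
[[-3, -3],
 [3, -3],
 [1, -2]].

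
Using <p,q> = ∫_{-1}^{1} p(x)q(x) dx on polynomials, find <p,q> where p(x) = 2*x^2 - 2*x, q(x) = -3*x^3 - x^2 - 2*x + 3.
<p,q> = 124/15

Expand the product: p(x)·q(x) = -6*x^5 + 4*x^4 - 2*x^3 + 10*x^2 - 6*x.
∫_{-1}^{1} of each monomial x^k gives [2/(k+1) if k even, 0 if k odd]. Integrating term-by-term (or equivalently evaluating the antiderivative F(x) = -x^6 + 4*x^5/5 - x^4/2 + 10*x^3/3 - 3*x^2 at the endpoints):
  F(1) − F(−1) = -11/30 − (-259/30) = 124/15.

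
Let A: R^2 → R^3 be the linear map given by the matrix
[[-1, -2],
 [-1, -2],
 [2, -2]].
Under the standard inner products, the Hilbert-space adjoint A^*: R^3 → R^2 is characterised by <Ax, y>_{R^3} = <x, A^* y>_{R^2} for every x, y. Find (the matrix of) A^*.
A^* = A^T =
[[-1, -1, 2],
 [-2, -2, -2]]

For real matrices with standard dot products, the defining identity <Ax, y> = <x, A^* y> gives (Ax)^T y = x^T (A^*) y, i.e. x^T A^T y = x^T (A^*) y. Since this holds for all x, y, we must have A^* = A^T. Therefore
A^* =
[[-1, -1, 2],
 [-2, -2, -2]].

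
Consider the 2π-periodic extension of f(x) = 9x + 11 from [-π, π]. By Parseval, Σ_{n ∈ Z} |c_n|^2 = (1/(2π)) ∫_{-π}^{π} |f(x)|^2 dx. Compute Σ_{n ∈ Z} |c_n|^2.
Σ |c_n|^2 = 27π^2 + 121

Expand and integrate term by term over [-π, π]:
  ∫ (9x)^2 dx = 81·(2π^3/3); ∫ 2·9·(11)·x dx = 0 (odd integrand); ∫ 11^2 dx = 121·2π.
So (1/(2π)) ∫_{-π}^{π} (9x + 11)^2 dx = 81π^2/3 + 121 = 27π^2 + 121.
Parseval ⇒ Σ |c_n|^2 = 27π^2 + 121.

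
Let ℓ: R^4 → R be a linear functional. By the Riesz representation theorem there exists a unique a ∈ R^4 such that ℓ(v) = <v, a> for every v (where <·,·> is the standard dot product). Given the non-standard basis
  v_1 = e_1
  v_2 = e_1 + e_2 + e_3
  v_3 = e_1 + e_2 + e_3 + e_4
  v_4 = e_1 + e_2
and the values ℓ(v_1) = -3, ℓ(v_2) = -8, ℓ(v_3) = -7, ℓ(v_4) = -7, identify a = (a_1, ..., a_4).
a = (-3, -4, -1, 1)

Write a = (a_1, ..., a_4) in the standard basis. For each basis vector v_i, ℓ(v_i) = <v_i, a> is a linear equation in the a_j's. Collect the n equations into a matrix system V a = ℓ, where row i of V is v_i (expressed in the standard basis). Since V is invertible (lower-triangular with 1s on the diagonal, up to permutation), solve by back-substitution:
  V =
[[1, 0, 0, 0],
 [1, 1, 1, 0],
 [1, 1, 1, 1],
 [1, 1, 0, 0]]
  V a = (-3, -8, -7, -7)
Solving gives a = (-3, -4, -1, 1).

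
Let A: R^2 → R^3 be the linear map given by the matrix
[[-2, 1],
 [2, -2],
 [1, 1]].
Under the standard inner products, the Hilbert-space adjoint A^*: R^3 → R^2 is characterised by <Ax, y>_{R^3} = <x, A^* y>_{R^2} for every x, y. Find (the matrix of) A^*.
A^* = A^T =
[[-2, 2, 1],
 [1, -2, 1]]

For real matrices with standard dot products, the defining identity <Ax, y> = <x, A^* y> gives (Ax)^T y = x^T (A^*) y, i.e. x^T A^T y = x^T (A^*) y. Since this holds for all x, y, we must have A^* = A^T. Therefore
A^* =
[[-2, 2, 1],
 [1, -2, 1]].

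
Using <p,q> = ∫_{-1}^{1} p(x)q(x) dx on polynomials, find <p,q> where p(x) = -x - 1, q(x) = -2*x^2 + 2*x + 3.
<p,q> = -6

Expand the product: p(x)·q(x) = 2*x^3 - 5*x - 3.
∫_{-1}^{1} of each monomial x^k gives [2/(k+1) if k even, 0 if k odd]. Integrating term-by-term (or equivalently evaluating the antiderivative F(x) = x^4/2 - 5*x^2/2 - 3*x at the endpoints):
  F(1) − F(−1) = -5 − (1) = -6.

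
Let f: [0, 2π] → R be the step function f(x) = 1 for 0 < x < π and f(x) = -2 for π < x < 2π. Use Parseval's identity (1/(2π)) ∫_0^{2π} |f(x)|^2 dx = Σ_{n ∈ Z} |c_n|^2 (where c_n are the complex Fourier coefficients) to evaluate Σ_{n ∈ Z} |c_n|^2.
Σ |c_n|^2 = 5/2

Parseval equates the L^2 energy of f (normalised by 1/(2π)) with the ℓ^2 sum of its Fourier coefficients: (1/(2π)) ∫_0^{2π} |f|^2 = Σ |c_n|^2.
Compute the left side: (1/(2π)) [∫_0^π 1^2 dx + ∫_π^{2π} (-2)^2 dx] = (1/(2π)) · (1π + 4π) = (1 + 4)/2 = 5/2.
So Σ_{n ∈ Z} |c_n|^2 = 5/2.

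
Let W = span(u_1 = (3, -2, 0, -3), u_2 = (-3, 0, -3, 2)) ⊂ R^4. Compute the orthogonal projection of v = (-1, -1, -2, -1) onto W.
proj_W(v) = (-15/37, -298/259, -552/259, -79/259)

Set up U = [u_1 | ... | u_2] ∈ R^(4×2). The projector onto W = col(U) is P = U (U^T U)^(-1) U^T.
Compute U^T U =
  [22, -15]
  [-15, 22],
and U^T v = (2, 7).
Solve U^T U · c = U^T v for the coefficients: c = (149/259, 184/259). The projection is proj_W(v) = U c.
Check: (v - proj_W(v)) · u_1 = 0  (should be 0).
Check: (v - proj_W(v)) · u_2 = 0  (should be 0).
Result: proj_W(v) = (-15/37, -298/259, -552/259, -79/259).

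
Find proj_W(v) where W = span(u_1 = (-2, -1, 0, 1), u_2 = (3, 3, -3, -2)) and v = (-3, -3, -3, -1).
proj_W(v) = (-204/65, -33/65, -138/65, 79/65)

Set up U = [u_1 | ... | u_2] ∈ R^(4×2). The projector onto W = col(U) is P = U (U^T U)^(-1) U^T.
Compute U^T U =
  [6, -11]
  [-11, 31],
and U^T v = (8, -7).
Solve U^T U · c = U^T v for the coefficients: c = (171/65, 46/65). The projection is proj_W(v) = U c.
Check: (v - proj_W(v)) · u_1 = 0  (should be 0).
Check: (v - proj_W(v)) · u_2 = 0  (should be 0).
Result: proj_W(v) = (-204/65, -33/65, -138/65, 79/65).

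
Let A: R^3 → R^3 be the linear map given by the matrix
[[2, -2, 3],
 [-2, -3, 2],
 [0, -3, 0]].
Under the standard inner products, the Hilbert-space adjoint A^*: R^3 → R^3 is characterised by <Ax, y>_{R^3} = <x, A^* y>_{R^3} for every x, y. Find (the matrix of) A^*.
A^* = A^T =
[[2, -2, 0],
 [-2, -3, -3],
 [3, 2, 0]]

For real matrices with standard dot products, the defining identity <Ax, y> = <x, A^* y> gives (Ax)^T y = x^T (A^*) y, i.e. x^T A^T y = x^T (A^*) y. Since this holds for all x, y, we must have A^* = A^T. Therefore
A^* =
[[2, -2, 0],
 [-2, -3, -3],
 [3, 2, 0]].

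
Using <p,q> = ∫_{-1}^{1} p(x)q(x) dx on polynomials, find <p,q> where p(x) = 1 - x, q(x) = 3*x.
<p,q> = -2

Expand the product: p(x)·q(x) = -3*x^2 + 3*x.
∫_{-1}^{1} of each monomial x^k gives [2/(k+1) if k even, 0 if k odd]. Integrating term-by-term (or equivalently evaluating the antiderivative F(x) = -x^3 + 3*x^2/2 at the endpoints):
  F(1) − F(−1) = 1/2 − (5/2) = -2.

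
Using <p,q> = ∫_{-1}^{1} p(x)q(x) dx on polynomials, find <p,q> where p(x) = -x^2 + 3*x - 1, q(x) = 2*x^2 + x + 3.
<p,q> = -122/15

Expand the product: p(x)·q(x) = -2*x^4 + 5*x^3 - 2*x^2 + 8*x - 3.
∫_{-1}^{1} of each monomial x^k gives [2/(k+1) if k even, 0 if k odd]. Integrating term-by-term (or equivalently evaluating the antiderivative F(x) = -2*x^5/5 + 5*x^4/4 - 2*x^3/3 + 4*x^2 - 3*x at the endpoints):
  F(1) − F(−1) = 71/60 − (559/60) = -122/15.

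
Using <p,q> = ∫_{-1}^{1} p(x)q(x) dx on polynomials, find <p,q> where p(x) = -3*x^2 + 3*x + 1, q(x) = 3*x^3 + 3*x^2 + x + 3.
<p,q> = 4

Expand the product: p(x)·q(x) = -9*x^5 + 9*x^3 - 3*x^2 + 10*x + 3.
∫_{-1}^{1} of each monomial x^k gives [2/(k+1) if k even, 0 if k odd]. Integrating term-by-term (or equivalently evaluating the antiderivative F(x) = -3*x^6/2 + 9*x^4/4 - x^3 + 5*x^2 + 3*x at the endpoints):
  F(1) − F(−1) = 31/4 − (15/4) = 4.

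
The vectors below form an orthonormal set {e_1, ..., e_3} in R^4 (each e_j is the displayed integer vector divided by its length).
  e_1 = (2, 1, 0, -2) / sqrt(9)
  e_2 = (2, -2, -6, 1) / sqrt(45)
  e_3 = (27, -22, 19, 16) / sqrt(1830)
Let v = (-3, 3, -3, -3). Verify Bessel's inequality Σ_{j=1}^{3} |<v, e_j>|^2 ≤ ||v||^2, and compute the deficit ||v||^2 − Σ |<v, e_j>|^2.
Σ |<v, e_j>|^2 = 2190/61; ||v||^2 = 36; deficit = 6/61

Write each e_j = u_j / sqrt(<u_j, u_j>) where u_j is the displayed integer vector. Then <v, e_j> = <v, u_j> / sqrt(<u_j, u_j>), so |<v, e_j>|^2 = <v, u_j>^2 / <u_j, u_j>.
Coefficients: <v, e_1> = 3/sqrt(9), <v, e_2> = 3/sqrt(45), <v, e_3> = -252/sqrt(1830).
Square and sum: Σ |<v, e_j>|^2 = 2190/61.
Compute ||v||^2 = v·v = 36.
Deficit = 36 − 2190/61 = 6/61 ≥ 0, confirming Bessel's inequality. (The deficit equals ||v − Σ <v,e_j> e_j||^2, the squared distance from v to span{e_j}.)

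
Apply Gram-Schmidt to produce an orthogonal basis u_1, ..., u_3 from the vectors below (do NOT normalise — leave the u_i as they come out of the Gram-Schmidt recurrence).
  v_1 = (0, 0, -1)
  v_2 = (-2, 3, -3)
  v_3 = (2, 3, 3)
Orthogonal basis:
  u_1 = (0, 0, -1)
  u_2 = (-2, 3, 0)
  u_3 = (36/13, 24/13, 0)

Apply the Gram-Schmidt recurrence
  u_1 = v_1
  u_i = v_i − Σ_{j<i} ((v_i · u_j) / (u_j · u_j)) · u_j.

Step by step this gives:
  u_1 = (0, 0, -1)
  u_2 = (-2, 3, 0)
  u_3 = (36/13, 24/13, 0)

Orthogonality check:
  u_2 · u_1 = 0 (should be 0)
  u_3 · u_1 = 0 (should be 0)
  u_3 · u_2 = 0 (should be 0)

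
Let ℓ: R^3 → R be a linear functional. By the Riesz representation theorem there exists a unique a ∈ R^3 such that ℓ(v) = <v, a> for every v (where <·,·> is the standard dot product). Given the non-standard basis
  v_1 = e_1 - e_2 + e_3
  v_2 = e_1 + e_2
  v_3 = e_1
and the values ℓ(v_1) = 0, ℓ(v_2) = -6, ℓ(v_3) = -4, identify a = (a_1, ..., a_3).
a = (-4, -2, 2)

Write a = (a_1, ..., a_3) in the standard basis. For each basis vector v_i, ℓ(v_i) = <v_i, a> is a linear equation in the a_j's. Collect the n equations into a matrix system V a = ℓ, where row i of V is v_i (expressed in the standard basis). Since V is invertible (lower-triangular with 1s on the diagonal, up to permutation), solve by back-substitution:
  V =
[[1, -1, 1],
 [1, 1, 0],
 [1, 0, 0]]
  V a = (0, -6, -4)
Solving gives a = (-4, -2, 2).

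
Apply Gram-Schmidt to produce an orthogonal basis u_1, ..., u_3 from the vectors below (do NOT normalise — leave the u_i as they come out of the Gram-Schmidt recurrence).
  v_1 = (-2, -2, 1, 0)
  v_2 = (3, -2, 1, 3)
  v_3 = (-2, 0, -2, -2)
Orthogonal basis:
  u_1 = (-2, -2, 1, 0)
  u_2 = (25/9, -20/9, 10/9, 3)
  u_3 = (12/103, -92/103, -160/103, -20/103)

Apply the Gram-Schmidt recurrence
  u_1 = v_1
  u_i = v_i − Σ_{j<i} ((v_i · u_j) / (u_j · u_j)) · u_j.

Step by step this gives:
  u_1 = (-2, -2, 1, 0)
  u_2 = (25/9, -20/9, 10/9, 3)
  u_3 = (12/103, -92/103, -160/103, -20/103)

Orthogonality check:
  u_2 · u_1 = 0 (should be 0)
  u_3 · u_1 = 0 (should be 0)
  u_3 · u_2 = 0 (should be 0)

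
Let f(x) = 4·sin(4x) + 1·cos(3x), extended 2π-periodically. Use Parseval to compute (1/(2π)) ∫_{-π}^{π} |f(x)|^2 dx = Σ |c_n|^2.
Σ |c_n|^2 = 17/2

Expand |f|^2 and use orthogonality of {sin(nx), cos(mx)} on [-π, π]:
  ∫_{-π}^{π} sin(nx)^2 dx = π, ∫ cos(mx)^2 dx = π, and cross terms integrate to 0.
So ∫_{-π}^{π} f(x)^2 dx = 4^2 · π + 1^2 · π = (16 + 1)π.
Divide by 2π: (16 + 1)/2 = 17/2.
By Parseval, this equals Σ |c_n|^2.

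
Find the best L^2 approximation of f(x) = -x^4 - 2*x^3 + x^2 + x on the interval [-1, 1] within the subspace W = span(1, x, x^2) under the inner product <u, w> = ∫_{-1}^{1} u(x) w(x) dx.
g(x) = x^2/7 - x/5 + 3/35

The best approximation g ∈ W is the orthogonal projection of f onto W. Writing g = a_0 + a_1 x + a_2 x^2, the coefficients solve the normal equations G · a = b where
  G_{ij} = <φ_i, φ_j> and b_i = <f, φ_i>, with φ_0 = 1, φ_1 = x, φ_2 = x^2.
G =
  [2, 0, 2/3]
  [0, 2/3, 0]
  [2/3, 0, 2/5],
b = (4/15, -2/15, 4/35).
Solving gives a_0 = 3/35, a_1 = -1/5, a_2 = 1/7, so
  g(x) = x^2/7 - x/5 + 3/35.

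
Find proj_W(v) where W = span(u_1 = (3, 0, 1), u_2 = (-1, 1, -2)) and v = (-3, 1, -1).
proj_W(v) = (-20/7, 2/7, -10/7)

Set up U = [u_1 | ... | u_2] ∈ R^(3×2). The projector onto W = col(U) is P = U (U^T U)^(-1) U^T.
Compute U^T U =
  [10, -5]
  [-5, 6],
and U^T v = (-10, 6).
Solve U^T U · c = U^T v for the coefficients: c = (-6/7, 2/7). The projection is proj_W(v) = U c.
Check: (v - proj_W(v)) · u_1 = 0  (should be 0).
Check: (v - proj_W(v)) · u_2 = 0  (should be 0).
Result: proj_W(v) = (-20/7, 2/7, -10/7).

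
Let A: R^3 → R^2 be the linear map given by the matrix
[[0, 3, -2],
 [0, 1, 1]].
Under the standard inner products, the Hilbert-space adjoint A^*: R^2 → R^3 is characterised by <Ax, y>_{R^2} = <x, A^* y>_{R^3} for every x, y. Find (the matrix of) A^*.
A^* = A^T =
[[0, 0],
 [3, 1],
 [-2, 1]]

For real matrices with standard dot products, the defining identity <Ax, y> = <x, A^* y> gives (Ax)^T y = x^T (A^*) y, i.e. x^T A^T y = x^T (A^*) y. Since this holds for all x, y, we must have A^* = A^T. Therefore
A^* =
[[0, 0],
 [3, 1],
 [-2, 1]].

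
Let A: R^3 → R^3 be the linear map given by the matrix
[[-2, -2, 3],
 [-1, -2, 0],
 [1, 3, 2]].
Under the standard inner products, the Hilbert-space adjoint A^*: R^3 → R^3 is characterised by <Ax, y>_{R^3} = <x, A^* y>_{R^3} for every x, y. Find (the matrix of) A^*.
A^* = A^T =
[[-2, -1, 1],
 [-2, -2, 3],
 [3, 0, 2]]

For real matrices with standard dot products, the defining identity <Ax, y> = <x, A^* y> gives (Ax)^T y = x^T (A^*) y, i.e. x^T A^T y = x^T (A^*) y. Since this holds for all x, y, we must have A^* = A^T. Therefore
A^* =
[[-2, -1, 1],
 [-2, -2, 3],
 [3, 0, 2]].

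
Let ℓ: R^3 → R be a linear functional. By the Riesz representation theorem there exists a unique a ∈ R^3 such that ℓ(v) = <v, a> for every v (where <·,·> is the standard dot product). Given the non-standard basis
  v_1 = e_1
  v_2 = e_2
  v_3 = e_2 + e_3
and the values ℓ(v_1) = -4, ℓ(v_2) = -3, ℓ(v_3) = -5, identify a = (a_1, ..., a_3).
a = (-4, -3, -2)

Write a = (a_1, ..., a_3) in the standard basis. For each basis vector v_i, ℓ(v_i) = <v_i, a> is a linear equation in the a_j's. Collect the n equations into a matrix system V a = ℓ, where row i of V is v_i (expressed in the standard basis). Since V is invertible (lower-triangular with 1s on the diagonal, up to permutation), solve by back-substitution:
  V =
[[1, 0, 0],
 [0, 1, 0],
 [0, 1, 1]]
  V a = (-4, -3, -5)
Solving gives a = (-4, -3, -2).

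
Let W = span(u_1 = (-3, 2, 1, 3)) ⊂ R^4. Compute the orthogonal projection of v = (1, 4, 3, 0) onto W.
proj_W(v) = (-24/23, 16/23, 8/23, 24/23)

Set up U = [u_1 | ... | u_1] ∈ R^(4×1). The projector onto W = col(U) is P = U (U^T U)^(-1) U^T.
Compute U^T U =
  [23],
and U^T v = (8).
Solve U^T U · c = U^T v for the coefficients: c = (8/23). The projection is proj_W(v) = U c.
Check: (v - proj_W(v)) · u_1 = 0  (should be 0).
Result: proj_W(v) = (-24/23, 16/23, 8/23, 24/23).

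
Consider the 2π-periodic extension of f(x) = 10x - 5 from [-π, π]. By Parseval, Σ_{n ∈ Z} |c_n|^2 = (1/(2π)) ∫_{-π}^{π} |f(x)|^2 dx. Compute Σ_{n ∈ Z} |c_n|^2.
Σ |c_n|^2 = 100π^2/3 + 25

Expand and integrate term by term over [-π, π]:
  ∫ (10x)^2 dx = 100·(2π^3/3); ∫ 2·10·(-5)·x dx = 0 (odd integrand); ∫ (-5)^2 dx = 25·2π.
So (1/(2π)) ∫_{-π}^{π} (10x - 5)^2 dx = 100π^2/3 + 25 = 100π^2/3 + 25.
Parseval ⇒ Σ |c_n|^2 = 100π^2/3 + 25.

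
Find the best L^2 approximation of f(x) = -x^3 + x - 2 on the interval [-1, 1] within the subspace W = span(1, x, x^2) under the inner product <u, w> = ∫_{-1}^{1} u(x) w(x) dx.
g(x) = 2*x/5 - 2

The best approximation g ∈ W is the orthogonal projection of f onto W. Writing g = a_0 + a_1 x + a_2 x^2, the coefficients solve the normal equations G · a = b where
  G_{ij} = <φ_i, φ_j> and b_i = <f, φ_i>, with φ_0 = 1, φ_1 = x, φ_2 = x^2.
G =
  [2, 0, 2/3]
  [0, 2/3, 0]
  [2/3, 0, 2/5],
b = (-4, 4/15, -4/3).
Solving gives a_0 = -2, a_1 = 2/5, a_2 = 0, so
  g(x) = 2*x/5 - 2.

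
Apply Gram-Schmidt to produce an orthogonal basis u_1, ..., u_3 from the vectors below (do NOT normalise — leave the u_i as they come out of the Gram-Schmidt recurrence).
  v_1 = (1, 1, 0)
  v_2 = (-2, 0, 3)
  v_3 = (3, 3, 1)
Orthogonal basis:
  u_1 = (1, 1, 0)
  u_2 = (-1, 1, 3)
  u_3 = (3/11, -3/11, 2/11)

Apply the Gram-Schmidt recurrence
  u_1 = v_1
  u_i = v_i − Σ_{j<i} ((v_i · u_j) / (u_j · u_j)) · u_j.

Step by step this gives:
  u_1 = (1, 1, 0)
  u_2 = (-1, 1, 3)
  u_3 = (3/11, -3/11, 2/11)

Orthogonality check:
  u_2 · u_1 = 0 (should be 0)
  u_3 · u_1 = 0 (should be 0)
  u_3 · u_2 = 0 (should be 0)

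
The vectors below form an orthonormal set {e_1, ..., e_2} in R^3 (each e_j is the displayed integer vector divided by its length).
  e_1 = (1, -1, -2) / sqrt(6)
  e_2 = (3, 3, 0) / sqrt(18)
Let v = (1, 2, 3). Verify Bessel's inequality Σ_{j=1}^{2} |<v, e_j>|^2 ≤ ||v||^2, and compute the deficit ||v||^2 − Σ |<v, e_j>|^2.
Σ |<v, e_j>|^2 = 38/3; ||v||^2 = 14; deficit = 4/3

Write each e_j = u_j / sqrt(<u_j, u_j>) where u_j is the displayed integer vector. Then <v, e_j> = <v, u_j> / sqrt(<u_j, u_j>), so |<v, e_j>|^2 = <v, u_j>^2 / <u_j, u_j>.
Coefficients: <v, e_1> = -7/sqrt(6), <v, e_2> = 9/sqrt(18).
Square and sum: Σ |<v, e_j>|^2 = 38/3.
Compute ||v||^2 = v·v = 14.
Deficit = 14 − 38/3 = 4/3 ≥ 0, confirming Bessel's inequality. (The deficit equals ||v − Σ <v,e_j> e_j||^2, the squared distance from v to span{e_j}.)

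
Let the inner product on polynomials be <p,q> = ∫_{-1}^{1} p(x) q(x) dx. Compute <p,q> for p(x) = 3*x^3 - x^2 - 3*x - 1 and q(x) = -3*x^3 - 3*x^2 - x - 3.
<p,q> = 456/35

Expand the product: p(x)·q(x) = -9*x^6 - 6*x^5 + 9*x^4 + 4*x^3 + 9*x^2 + 10*x + 3.
∫_{-1}^{1} of each monomial x^k gives [2/(k+1) if k even, 0 if k odd]. Integrating term-by-term (or equivalently evaluating the antiderivative F(x) = -9*x^7/7 - x^6 + 9*x^5/5 + x^4 + 3*x^3 + 5*x^2 + 3*x at the endpoints):
  F(1) − F(−1) = 403/35 − (-53/35) = 456/35.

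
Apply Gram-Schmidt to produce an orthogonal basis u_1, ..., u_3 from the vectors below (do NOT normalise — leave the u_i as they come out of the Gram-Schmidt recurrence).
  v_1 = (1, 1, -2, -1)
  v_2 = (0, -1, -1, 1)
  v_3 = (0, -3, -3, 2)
Orthogonal basis:
  u_1 = (1, 1, -2, -1)
  u_2 = (0, -1, -1, 1)
  u_3 = (-1/7, -10/21, -1/21, -11/21)

Apply the Gram-Schmidt recurrence
  u_1 = v_1
  u_i = v_i − Σ_{j<i} ((v_i · u_j) / (u_j · u_j)) · u_j.

Step by step this gives:
  u_1 = (1, 1, -2, -1)
  u_2 = (0, -1, -1, 1)
  u_3 = (-1/7, -10/21, -1/21, -11/21)

Orthogonality check:
  u_2 · u_1 = 0 (should be 0)
  u_3 · u_1 = 0 (should be 0)
  u_3 · u_2 = 0 (should be 0)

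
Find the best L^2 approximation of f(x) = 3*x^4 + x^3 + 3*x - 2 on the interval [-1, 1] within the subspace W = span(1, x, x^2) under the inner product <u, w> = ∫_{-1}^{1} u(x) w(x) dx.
g(x) = 18*x^2/7 + 18*x/5 - 79/35

The best approximation g ∈ W is the orthogonal projection of f onto W. Writing g = a_0 + a_1 x + a_2 x^2, the coefficients solve the normal equations G · a = b where
  G_{ij} = <φ_i, φ_j> and b_i = <f, φ_i>, with φ_0 = 1, φ_1 = x, φ_2 = x^2.
G =
  [2, 0, 2/3]
  [0, 2/3, 0]
  [2/3, 0, 2/5],
b = (-14/5, 12/5, -10/21).
Solving gives a_0 = -79/35, a_1 = 18/5, a_2 = 18/7, so
  g(x) = 18*x^2/7 + 18*x/5 - 79/35.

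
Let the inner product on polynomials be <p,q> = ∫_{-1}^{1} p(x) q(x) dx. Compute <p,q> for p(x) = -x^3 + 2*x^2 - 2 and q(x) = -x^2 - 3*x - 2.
<p,q> = 106/15

Expand the product: p(x)·q(x) = x^5 + x^4 - 4*x^3 - 2*x^2 + 6*x + 4.
∫_{-1}^{1} of each monomial x^k gives [2/(k+1) if k even, 0 if k odd]. Integrating term-by-term (or equivalently evaluating the antiderivative F(x) = x^6/6 + x^5/5 - x^4 - 2*x^3/3 + 3*x^2 + 4*x at the endpoints):
  F(1) − F(−1) = 57/10 − (-41/30) = 106/15.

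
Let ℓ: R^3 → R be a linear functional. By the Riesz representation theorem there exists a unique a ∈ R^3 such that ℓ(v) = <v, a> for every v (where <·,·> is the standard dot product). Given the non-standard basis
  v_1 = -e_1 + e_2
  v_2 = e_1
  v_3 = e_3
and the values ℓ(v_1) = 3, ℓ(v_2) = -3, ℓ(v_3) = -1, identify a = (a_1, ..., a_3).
a = (-3, 0, -1)

Write a = (a_1, ..., a_3) in the standard basis. For each basis vector v_i, ℓ(v_i) = <v_i, a> is a linear equation in the a_j's. Collect the n equations into a matrix system V a = ℓ, where row i of V is v_i (expressed in the standard basis). Since V is invertible (lower-triangular with 1s on the diagonal, up to permutation), solve by back-substitution:
  V =
[[-1, 1, 0],
 [1, 0, 0],
 [0, 0, 1]]
  V a = (3, -3, -1)
Solving gives a = (-3, 0, -1).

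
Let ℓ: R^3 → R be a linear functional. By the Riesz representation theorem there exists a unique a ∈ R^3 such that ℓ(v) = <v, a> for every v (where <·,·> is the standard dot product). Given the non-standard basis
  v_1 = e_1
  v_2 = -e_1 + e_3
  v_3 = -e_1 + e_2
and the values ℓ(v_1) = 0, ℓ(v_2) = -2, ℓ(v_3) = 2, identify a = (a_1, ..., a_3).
a = (0, 2, -2)

Write a = (a_1, ..., a_3) in the standard basis. For each basis vector v_i, ℓ(v_i) = <v_i, a> is a linear equation in the a_j's. Collect the n equations into a matrix system V a = ℓ, where row i of V is v_i (expressed in the standard basis). Since V is invertible (lower-triangular with 1s on the diagonal, up to permutation), solve by back-substitution:
  V =
[[1, 0, 0],
 [-1, 0, 1],
 [-1, 1, 0]]
  V a = (0, -2, 2)
Solving gives a = (0, 2, -2).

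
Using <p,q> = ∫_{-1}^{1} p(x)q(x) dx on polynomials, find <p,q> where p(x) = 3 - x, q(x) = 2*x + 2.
<p,q> = 32/3

Expand the product: p(x)·q(x) = -2*x^2 + 4*x + 6.
∫_{-1}^{1} of each monomial x^k gives [2/(k+1) if k even, 0 if k odd]. Integrating term-by-term (or equivalently evaluating the antiderivative F(x) = -2*x^3/3 + 2*x^2 + 6*x at the endpoints):
  F(1) − F(−1) = 22/3 − (-10/3) = 32/3.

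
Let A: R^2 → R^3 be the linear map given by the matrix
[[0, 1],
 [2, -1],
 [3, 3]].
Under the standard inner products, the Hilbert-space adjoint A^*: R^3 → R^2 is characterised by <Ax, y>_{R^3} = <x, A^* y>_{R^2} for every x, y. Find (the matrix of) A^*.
A^* = A^T =
[[0, 2, 3],
 [1, -1, 3]]

For real matrices with standard dot products, the defining identity <Ax, y> = <x, A^* y> gives (Ax)^T y = x^T (A^*) y, i.e. x^T A^T y = x^T (A^*) y. Since this holds for all x, y, we must have A^* = A^T. Therefore
A^* =
[[0, 2, 3],
 [1, -1, 3]].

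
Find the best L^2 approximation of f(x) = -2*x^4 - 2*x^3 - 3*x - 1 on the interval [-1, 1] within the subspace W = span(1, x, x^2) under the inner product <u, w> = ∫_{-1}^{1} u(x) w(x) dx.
g(x) = -12*x^2/7 - 21*x/5 - 29/35

The best approximation g ∈ W is the orthogonal projection of f onto W. Writing g = a_0 + a_1 x + a_2 x^2, the coefficients solve the normal equations G · a = b where
  G_{ij} = <φ_i, φ_j> and b_i = <f, φ_i>, with φ_0 = 1, φ_1 = x, φ_2 = x^2.
G =
  [2, 0, 2/3]
  [0, 2/3, 0]
  [2/3, 0, 2/5],
b = (-14/5, -14/5, -26/21).
Solving gives a_0 = -29/35, a_1 = -21/5, a_2 = -12/7, so
  g(x) = -12*x^2/7 - 21*x/5 - 29/35.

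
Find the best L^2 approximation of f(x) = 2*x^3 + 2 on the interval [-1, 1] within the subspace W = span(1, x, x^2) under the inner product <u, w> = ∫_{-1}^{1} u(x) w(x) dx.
g(x) = 6*x/5 + 2

The best approximation g ∈ W is the orthogonal projection of f onto W. Writing g = a_0 + a_1 x + a_2 x^2, the coefficients solve the normal equations G · a = b where
  G_{ij} = <φ_i, φ_j> and b_i = <f, φ_i>, with φ_0 = 1, φ_1 = x, φ_2 = x^2.
G =
  [2, 0, 2/3]
  [0, 2/3, 0]
  [2/3, 0, 2/5],
b = (4, 4/5, 4/3).
Solving gives a_0 = 2, a_1 = 6/5, a_2 = 0, so
  g(x) = 6*x/5 + 2.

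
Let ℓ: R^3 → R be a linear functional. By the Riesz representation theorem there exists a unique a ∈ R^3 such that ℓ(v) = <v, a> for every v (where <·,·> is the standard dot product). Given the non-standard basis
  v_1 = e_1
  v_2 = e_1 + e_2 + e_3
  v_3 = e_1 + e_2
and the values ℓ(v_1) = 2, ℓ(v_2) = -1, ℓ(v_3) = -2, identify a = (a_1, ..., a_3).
a = (2, -4, 1)

Write a = (a_1, ..., a_3) in the standard basis. For each basis vector v_i, ℓ(v_i) = <v_i, a> is a linear equation in the a_j's. Collect the n equations into a matrix system V a = ℓ, where row i of V is v_i (expressed in the standard basis). Since V is invertible (lower-triangular with 1s on the diagonal, up to permutation), solve by back-substitution:
  V =
[[1, 0, 0],
 [1, 1, 1],
 [1, 1, 0]]
  V a = (2, -1, -2)
Solving gives a = (2, -4, 1).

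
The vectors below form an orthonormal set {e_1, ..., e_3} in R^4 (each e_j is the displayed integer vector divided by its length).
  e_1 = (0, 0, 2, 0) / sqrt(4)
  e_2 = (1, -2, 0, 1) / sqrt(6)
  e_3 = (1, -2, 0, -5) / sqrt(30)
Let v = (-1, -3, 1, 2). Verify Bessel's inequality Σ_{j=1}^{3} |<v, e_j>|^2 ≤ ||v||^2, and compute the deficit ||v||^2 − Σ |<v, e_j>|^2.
Σ |<v, e_j>|^2 = 10; ||v||^2 = 15; deficit = 5

Write each e_j = u_j / sqrt(<u_j, u_j>) where u_j is the displayed integer vector. Then <v, e_j> = <v, u_j> / sqrt(<u_j, u_j>), so |<v, e_j>|^2 = <v, u_j>^2 / <u_j, u_j>.
Coefficients: <v, e_1> = 2/sqrt(4), <v, e_2> = 7/sqrt(6), <v, e_3> = -5/sqrt(30).
Square and sum: Σ |<v, e_j>|^2 = 10.
Compute ||v||^2 = v·v = 15.
Deficit = 15 − 10 = 5 ≥ 0, confirming Bessel's inequality. (The deficit equals ||v − Σ <v,e_j> e_j||^2, the squared distance from v to span{e_j}.)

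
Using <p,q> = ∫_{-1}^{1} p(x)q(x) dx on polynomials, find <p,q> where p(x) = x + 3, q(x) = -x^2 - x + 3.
<p,q> = 46/3

Expand the product: p(x)·q(x) = -x^3 - 4*x^2 + 9.
∫_{-1}^{1} of each monomial x^k gives [2/(k+1) if k even, 0 if k odd]. Integrating term-by-term (or equivalently evaluating the antiderivative F(x) = -x^4/4 - 4*x^3/3 + 9*x at the endpoints):
  F(1) − F(−1) = 89/12 − (-95/12) = 46/3.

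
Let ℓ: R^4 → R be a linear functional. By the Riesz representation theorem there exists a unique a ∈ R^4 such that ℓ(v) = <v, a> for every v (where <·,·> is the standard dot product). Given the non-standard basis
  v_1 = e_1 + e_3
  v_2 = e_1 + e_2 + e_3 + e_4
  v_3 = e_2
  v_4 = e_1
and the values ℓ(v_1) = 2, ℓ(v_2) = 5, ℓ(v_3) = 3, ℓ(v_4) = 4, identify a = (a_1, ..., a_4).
a = (4, 3, -2, 0)

Write a = (a_1, ..., a_4) in the standard basis. For each basis vector v_i, ℓ(v_i) = <v_i, a> is a linear equation in the a_j's. Collect the n equations into a matrix system V a = ℓ, where row i of V is v_i (expressed in the standard basis). Since V is invertible (lower-triangular with 1s on the diagonal, up to permutation), solve by back-substitution:
  V =
[[1, 0, 1, 0],
 [1, 1, 1, 1],
 [0, 1, 0, 0],
 [1, 0, 0, 0]]
  V a = (2, 5, 3, 4)
Solving gives a = (4, 3, -2, 0).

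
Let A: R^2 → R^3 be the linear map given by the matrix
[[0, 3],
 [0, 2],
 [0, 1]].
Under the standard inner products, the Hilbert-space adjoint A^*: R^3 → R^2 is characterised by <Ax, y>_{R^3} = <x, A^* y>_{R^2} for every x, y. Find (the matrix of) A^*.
A^* = A^T =
[[0, 0, 0],
 [3, 2, 1]]

For real matrices with standard dot products, the defining identity <Ax, y> = <x, A^* y> gives (Ax)^T y = x^T (A^*) y, i.e. x^T A^T y = x^T (A^*) y. Since this holds for all x, y, we must have A^* = A^T. Therefore
A^* =
[[0, 0, 0],
 [3, 2, 1]].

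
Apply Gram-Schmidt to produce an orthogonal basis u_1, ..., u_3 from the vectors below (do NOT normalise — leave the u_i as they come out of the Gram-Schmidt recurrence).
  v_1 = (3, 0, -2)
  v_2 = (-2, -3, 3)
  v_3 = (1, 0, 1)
Orthogonal basis:
  u_1 = (3, 0, -2)
  u_2 = (10/13, -3, 15/13)
  u_3 = (45/71, 75/142, 135/142)

Apply the Gram-Schmidt recurrence
  u_1 = v_1
  u_i = v_i − Σ_{j<i} ((v_i · u_j) / (u_j · u_j)) · u_j.

Step by step this gives:
  u_1 = (3, 0, -2)
  u_2 = (10/13, -3, 15/13)
  u_3 = (45/71, 75/142, 135/142)

Orthogonality check:
  u_2 · u_1 = 0 (should be 0)
  u_3 · u_1 = 0 (should be 0)
  u_3 · u_2 = 0 (should be 0)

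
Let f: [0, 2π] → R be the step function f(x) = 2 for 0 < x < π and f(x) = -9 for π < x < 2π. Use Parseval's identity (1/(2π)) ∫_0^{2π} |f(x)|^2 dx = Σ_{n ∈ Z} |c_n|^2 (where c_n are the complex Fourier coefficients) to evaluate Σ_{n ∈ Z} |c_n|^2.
Σ |c_n|^2 = 85/2

Parseval equates the L^2 energy of f (normalised by 1/(2π)) with the ℓ^2 sum of its Fourier coefficients: (1/(2π)) ∫_0^{2π} |f|^2 = Σ |c_n|^2.
Compute the left side: (1/(2π)) [∫_0^π 2^2 dx + ∫_π^{2π} (-9)^2 dx] = (1/(2π)) · (4π + 81π) = (4 + 81)/2 = 85/2.
So Σ_{n ∈ Z} |c_n|^2 = 85/2.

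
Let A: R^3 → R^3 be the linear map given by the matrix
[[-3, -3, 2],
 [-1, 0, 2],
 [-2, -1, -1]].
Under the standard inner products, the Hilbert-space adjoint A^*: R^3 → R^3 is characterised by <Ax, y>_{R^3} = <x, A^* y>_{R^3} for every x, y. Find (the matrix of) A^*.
A^* = A^T =
[[-3, -1, -2],
 [-3, 0, -1],
 [2, 2, -1]]

For real matrices with standard dot products, the defining identity <Ax, y> = <x, A^* y> gives (Ax)^T y = x^T (A^*) y, i.e. x^T A^T y = x^T (A^*) y. Since this holds for all x, y, we must have A^* = A^T. Therefore
A^* =
[[-3, -1, -2],
 [-3, 0, -1],
 [2, 2, -1]].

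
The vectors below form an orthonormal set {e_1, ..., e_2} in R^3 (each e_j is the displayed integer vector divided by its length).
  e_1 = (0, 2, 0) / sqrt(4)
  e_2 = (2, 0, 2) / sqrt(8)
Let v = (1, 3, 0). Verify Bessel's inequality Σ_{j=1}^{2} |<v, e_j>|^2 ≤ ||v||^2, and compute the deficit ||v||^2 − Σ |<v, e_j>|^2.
Σ |<v, e_j>|^2 = 19/2; ||v||^2 = 10; deficit = 1/2

Write each e_j = u_j / sqrt(<u_j, u_j>) where u_j is the displayed integer vector. Then <v, e_j> = <v, u_j> / sqrt(<u_j, u_j>), so |<v, e_j>|^2 = <v, u_j>^2 / <u_j, u_j>.
Coefficients: <v, e_1> = 6/sqrt(4), <v, e_2> = 2/sqrt(8).
Square and sum: Σ |<v, e_j>|^2 = 19/2.
Compute ||v||^2 = v·v = 10.
Deficit = 10 − 19/2 = 1/2 ≥ 0, confirming Bessel's inequality. (The deficit equals ||v − Σ <v,e_j> e_j||^2, the squared distance from v to span{e_j}.)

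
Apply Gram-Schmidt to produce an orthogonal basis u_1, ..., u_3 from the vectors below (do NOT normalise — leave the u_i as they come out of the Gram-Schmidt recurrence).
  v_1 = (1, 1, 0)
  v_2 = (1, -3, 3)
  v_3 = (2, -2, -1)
Orthogonal basis:
  u_1 = (1, 1, 0)
  u_2 = (2, -2, 3)
  u_3 = (24/17, -24/17, -32/17)

Apply the Gram-Schmidt recurrence
  u_1 = v_1
  u_i = v_i − Σ_{j<i} ((v_i · u_j) / (u_j · u_j)) · u_j.

Step by step this gives:
  u_1 = (1, 1, 0)
  u_2 = (2, -2, 3)
  u_3 = (24/17, -24/17, -32/17)

Orthogonality check:
  u_2 · u_1 = 0 (should be 0)
  u_3 · u_1 = 0 (should be 0)
  u_3 · u_2 = 0 (should be 0)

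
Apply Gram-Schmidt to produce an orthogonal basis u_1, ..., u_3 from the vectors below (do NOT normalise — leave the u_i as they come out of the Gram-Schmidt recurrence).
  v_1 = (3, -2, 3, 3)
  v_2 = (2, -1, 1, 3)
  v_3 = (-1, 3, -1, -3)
Orthogonal basis:
  u_1 = (3, -2, 3, 3)
  u_2 = (2/31, 9/31, -29/31, 33/31)
  u_3 = (14/13, 24/13, 5/13, -3/13)

Apply the Gram-Schmidt recurrence
  u_1 = v_1
  u_i = v_i − Σ_{j<i} ((v_i · u_j) / (u_j · u_j)) · u_j.

Step by step this gives:
  u_1 = (3, -2, 3, 3)
  u_2 = (2/31, 9/31, -29/31, 33/31)
  u_3 = (14/13, 24/13, 5/13, -3/13)

Orthogonality check:
  u_2 · u_1 = 0 (should be 0)
  u_3 · u_1 = 0 (should be 0)
  u_3 · u_2 = 0 (should be 0)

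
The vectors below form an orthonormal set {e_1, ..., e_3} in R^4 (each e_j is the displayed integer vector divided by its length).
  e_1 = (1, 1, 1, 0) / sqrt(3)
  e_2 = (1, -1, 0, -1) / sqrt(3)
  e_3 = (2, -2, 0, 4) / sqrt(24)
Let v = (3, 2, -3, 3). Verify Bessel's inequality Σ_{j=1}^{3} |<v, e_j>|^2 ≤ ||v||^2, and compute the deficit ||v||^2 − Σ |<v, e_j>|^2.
Σ |<v, e_j>|^2 = 65/6; ||v||^2 = 31; deficit = 121/6

Write each e_j = u_j / sqrt(<u_j, u_j>) where u_j is the displayed integer vector. Then <v, e_j> = <v, u_j> / sqrt(<u_j, u_j>), so |<v, e_j>|^2 = <v, u_j>^2 / <u_j, u_j>.
Coefficients: <v, e_1> = 2/sqrt(3), <v, e_2> = -2/sqrt(3), <v, e_3> = 14/sqrt(24).
Square and sum: Σ |<v, e_j>|^2 = 65/6.
Compute ||v||^2 = v·v = 31.
Deficit = 31 − 65/6 = 121/6 ≥ 0, confirming Bessel's inequality. (The deficit equals ||v − Σ <v,e_j> e_j||^2, the squared distance from v to span{e_j}.)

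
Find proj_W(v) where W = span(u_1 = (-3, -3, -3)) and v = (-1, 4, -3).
proj_W(v) = (0, 0, 0)

Set up U = [u_1 | ... | u_1] ∈ R^(3×1). The projector onto W = col(U) is P = U (U^T U)^(-1) U^T.
Compute U^T U =
  [27],
and U^T v = (0).
Solve U^T U · c = U^T v for the coefficients: c = (0). The projection is proj_W(v) = U c.
Check: (v - proj_W(v)) · u_1 = 0  (should be 0).
Result: proj_W(v) = (0, 0, 0).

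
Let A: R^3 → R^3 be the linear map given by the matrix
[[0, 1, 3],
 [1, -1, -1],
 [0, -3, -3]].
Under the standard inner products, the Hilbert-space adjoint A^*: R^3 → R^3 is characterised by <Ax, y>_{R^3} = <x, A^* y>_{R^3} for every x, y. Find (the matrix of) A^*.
A^* = A^T =
[[0, 1, 0],
 [1, -1, -3],
 [3, -1, -3]]

For real matrices with standard dot products, the defining identity <Ax, y> = <x, A^* y> gives (Ax)^T y = x^T (A^*) y, i.e. x^T A^T y = x^T (A^*) y. Since this holds for all x, y, we must have A^* = A^T. Therefore
A^* =
[[0, 1, 0],
 [1, -1, -3],
 [3, -1, -3]].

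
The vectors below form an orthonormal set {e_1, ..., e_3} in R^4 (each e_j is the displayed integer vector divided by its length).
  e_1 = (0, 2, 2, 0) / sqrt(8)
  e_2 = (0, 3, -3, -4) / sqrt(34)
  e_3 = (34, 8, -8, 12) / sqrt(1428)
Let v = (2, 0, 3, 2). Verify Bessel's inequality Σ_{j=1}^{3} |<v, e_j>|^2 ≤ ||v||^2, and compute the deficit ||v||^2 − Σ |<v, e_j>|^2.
Σ |<v, e_j>|^2 = 341/21; ||v||^2 = 17; deficit = 16/21

Write each e_j = u_j / sqrt(<u_j, u_j>) where u_j is the displayed integer vector. Then <v, e_j> = <v, u_j> / sqrt(<u_j, u_j>), so |<v, e_j>|^2 = <v, u_j>^2 / <u_j, u_j>.
Coefficients: <v, e_1> = 6/sqrt(8), <v, e_2> = -17/sqrt(34), <v, e_3> = 68/sqrt(1428).
Square and sum: Σ |<v, e_j>|^2 = 341/21.
Compute ||v||^2 = v·v = 17.
Deficit = 17 − 341/21 = 16/21 ≥ 0, confirming Bessel's inequality. (The deficit equals ||v − Σ <v,e_j> e_j||^2, the squared distance from v to span{e_j}.)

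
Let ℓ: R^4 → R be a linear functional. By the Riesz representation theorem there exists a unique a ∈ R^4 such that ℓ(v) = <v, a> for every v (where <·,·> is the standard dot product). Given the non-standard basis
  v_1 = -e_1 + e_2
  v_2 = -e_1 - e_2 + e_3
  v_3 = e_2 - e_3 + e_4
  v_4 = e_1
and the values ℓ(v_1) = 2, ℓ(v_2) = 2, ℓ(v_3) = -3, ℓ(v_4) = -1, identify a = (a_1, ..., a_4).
a = (-1, 1, 2, -2)

Write a = (a_1, ..., a_4) in the standard basis. For each basis vector v_i, ℓ(v_i) = <v_i, a> is a linear equation in the a_j's. Collect the n equations into a matrix system V a = ℓ, where row i of V is v_i (expressed in the standard basis). Since V is invertible (lower-triangular with 1s on the diagonal, up to permutation), solve by back-substitution:
  V =
[[-1, 1, 0, 0],
 [-1, -1, 1, 0],
 [0, 1, -1, 1],
 [1, 0, 0, 0]]
  V a = (2, 2, -3, -1)
Solving gives a = (-1, 1, 2, -2).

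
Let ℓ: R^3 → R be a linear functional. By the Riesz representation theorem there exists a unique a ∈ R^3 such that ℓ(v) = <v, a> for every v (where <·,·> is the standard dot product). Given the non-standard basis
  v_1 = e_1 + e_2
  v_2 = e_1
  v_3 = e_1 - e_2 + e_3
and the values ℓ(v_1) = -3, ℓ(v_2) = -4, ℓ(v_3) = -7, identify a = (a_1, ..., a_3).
a = (-4, 1, -2)

Write a = (a_1, ..., a_3) in the standard basis. For each basis vector v_i, ℓ(v_i) = <v_i, a> is a linear equation in the a_j's. Collect the n equations into a matrix system V a = ℓ, where row i of V is v_i (expressed in the standard basis). Since V is invertible (lower-triangular with 1s on the diagonal, up to permutation), solve by back-substitution:
  V =
[[1, 1, 0],
 [1, 0, 0],
 [1, -1, 1]]
  V a = (-3, -4, -7)
Solving gives a = (-4, 1, -2).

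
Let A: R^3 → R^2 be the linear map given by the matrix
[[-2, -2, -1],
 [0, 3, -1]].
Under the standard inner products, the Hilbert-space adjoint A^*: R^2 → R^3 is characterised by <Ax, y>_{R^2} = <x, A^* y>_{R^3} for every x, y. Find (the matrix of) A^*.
A^* = A^T =
[[-2, 0],
 [-2, 3],
 [-1, -1]]

For real matrices with standard dot products, the defining identity <Ax, y> = <x, A^* y> gives (Ax)^T y = x^T (A^*) y, i.e. x^T A^T y = x^T (A^*) y. Since this holds for all x, y, we must have A^* = A^T. Therefore
A^* =
[[-2, 0],
 [-2, 3],
 [-1, -1]].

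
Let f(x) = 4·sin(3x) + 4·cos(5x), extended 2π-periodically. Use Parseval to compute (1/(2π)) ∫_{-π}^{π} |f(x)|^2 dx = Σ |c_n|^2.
Σ |c_n|^2 = 16

Expand |f|^2 and use orthogonality of {sin(nx), cos(mx)} on [-π, π]:
  ∫_{-π}^{π} sin(nx)^2 dx = π, ∫ cos(mx)^2 dx = π, and cross terms integrate to 0.
So ∫_{-π}^{π} f(x)^2 dx = 4^2 · π + 4^2 · π = (16 + 16)π.
Divide by 2π: (16 + 16)/2 = 16.
By Parseval, this equals Σ |c_n|^2.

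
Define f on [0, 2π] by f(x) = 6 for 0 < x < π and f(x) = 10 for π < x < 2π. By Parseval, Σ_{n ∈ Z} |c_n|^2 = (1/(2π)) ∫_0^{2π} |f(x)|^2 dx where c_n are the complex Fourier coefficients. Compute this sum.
Σ |c_n|^2 = 68

Parseval equates the L^2 energy of f (normalised by 1/(2π)) with the ℓ^2 sum of its Fourier coefficients: (1/(2π)) ∫_0^{2π} |f|^2 = Σ |c_n|^2.
Compute the left side: (1/(2π)) [∫_0^π 6^2 dx + ∫_π^{2π} 10^2 dx] = (1/(2π)) · (36π + 100π) = (36 + 100)/2 = 68.
So Σ_{n ∈ Z} |c_n|^2 = 68.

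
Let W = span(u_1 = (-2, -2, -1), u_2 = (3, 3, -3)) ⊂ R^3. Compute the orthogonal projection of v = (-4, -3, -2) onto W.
proj_W(v) = (-7/2, -7/2, -2)

Set up U = [u_1 | ... | u_2] ∈ R^(3×2). The projector onto W = col(U) is P = U (U^T U)^(-1) U^T.
Compute U^T U =
  [9, -9]
  [-9, 27],
and U^T v = (16, -15).
Solve U^T U · c = U^T v for the coefficients: c = (11/6, 1/18). The projection is proj_W(v) = U c.
Check: (v - proj_W(v)) · u_1 = 0  (should be 0).
Check: (v - proj_W(v)) · u_2 = 0  (should be 0).
Result: proj_W(v) = (-7/2, -7/2, -2).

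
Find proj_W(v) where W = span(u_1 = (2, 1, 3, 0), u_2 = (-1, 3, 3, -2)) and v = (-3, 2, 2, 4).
proj_W(v) = (-21/37, 35/37, 27/37, -26/37)

Set up U = [u_1 | ... | u_2] ∈ R^(4×2). The projector onto W = col(U) is P = U (U^T U)^(-1) U^T.
Compute U^T U =
  [14, 10]
  [10, 23],
and U^T v = (2, 7).
Solve U^T U · c = U^T v for the coefficients: c = (-4/37, 13/37). The projection is proj_W(v) = U c.
Check: (v - proj_W(v)) · u_1 = 0  (should be 0).
Check: (v - proj_W(v)) · u_2 = 0  (should be 0).
Result: proj_W(v) = (-21/37, 35/37, 27/37, -26/37).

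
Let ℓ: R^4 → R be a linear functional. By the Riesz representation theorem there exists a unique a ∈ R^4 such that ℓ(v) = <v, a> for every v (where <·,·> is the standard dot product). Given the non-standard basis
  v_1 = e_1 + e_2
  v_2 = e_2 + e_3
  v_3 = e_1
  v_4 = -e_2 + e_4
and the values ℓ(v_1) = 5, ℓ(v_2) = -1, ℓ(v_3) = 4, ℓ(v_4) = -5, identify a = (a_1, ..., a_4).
a = (4, 1, -2, -4)

Write a = (a_1, ..., a_4) in the standard basis. For each basis vector v_i, ℓ(v_i) = <v_i, a> is a linear equation in the a_j's. Collect the n equations into a matrix system V a = ℓ, where row i of V is v_i (expressed in the standard basis). Since V is invertible (lower-triangular with 1s on the diagonal, up to permutation), solve by back-substitution:
  V =
[[1, 1, 0, 0],
 [0, 1, 1, 0],
 [1, 0, 0, 0],
 [0, -1, 0, 1]]
  V a = (5, -1, 4, -5)
Solving gives a = (4, 1, -2, -4).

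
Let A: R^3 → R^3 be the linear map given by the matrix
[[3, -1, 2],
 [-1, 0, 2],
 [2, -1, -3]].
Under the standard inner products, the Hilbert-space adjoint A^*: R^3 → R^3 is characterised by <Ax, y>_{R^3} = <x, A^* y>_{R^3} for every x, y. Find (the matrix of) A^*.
A^* = A^T =
[[3, -1, 2],
 [-1, 0, -1],
 [2, 2, -3]]

For real matrices with standard dot products, the defining identity <Ax, y> = <x, A^* y> gives (Ax)^T y = x^T (A^*) y, i.e. x^T A^T y = x^T (A^*) y. Since this holds for all x, y, we must have A^* = A^T. Therefore
A^* =
[[3, -1, 2],
 [-1, 0, -1],
 [2, 2, -3]].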